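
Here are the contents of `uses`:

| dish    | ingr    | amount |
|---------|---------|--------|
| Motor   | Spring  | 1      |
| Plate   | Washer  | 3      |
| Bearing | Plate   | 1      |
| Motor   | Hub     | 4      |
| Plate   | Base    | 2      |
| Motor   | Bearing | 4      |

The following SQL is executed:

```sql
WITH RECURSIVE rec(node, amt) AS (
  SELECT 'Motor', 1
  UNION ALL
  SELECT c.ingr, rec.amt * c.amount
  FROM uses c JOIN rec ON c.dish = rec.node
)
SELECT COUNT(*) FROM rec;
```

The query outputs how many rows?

Base: (Motor, amt=1).
Iteration 1: components of {Motor} -> Bearing = 1*4 = 4, Hub = 1*4 = 4, Spring = 1*1 = 1.
Iteration 2: components of {Bearing,Hub,Spring} -> Plate = 4*1 = 4.
Iteration 3: components of {Plate} -> Base = 4*2 = 8, Washer = 4*3 = 12.
Iteration 4: no further components; recursion stops.
Total rows emitted: 7.

7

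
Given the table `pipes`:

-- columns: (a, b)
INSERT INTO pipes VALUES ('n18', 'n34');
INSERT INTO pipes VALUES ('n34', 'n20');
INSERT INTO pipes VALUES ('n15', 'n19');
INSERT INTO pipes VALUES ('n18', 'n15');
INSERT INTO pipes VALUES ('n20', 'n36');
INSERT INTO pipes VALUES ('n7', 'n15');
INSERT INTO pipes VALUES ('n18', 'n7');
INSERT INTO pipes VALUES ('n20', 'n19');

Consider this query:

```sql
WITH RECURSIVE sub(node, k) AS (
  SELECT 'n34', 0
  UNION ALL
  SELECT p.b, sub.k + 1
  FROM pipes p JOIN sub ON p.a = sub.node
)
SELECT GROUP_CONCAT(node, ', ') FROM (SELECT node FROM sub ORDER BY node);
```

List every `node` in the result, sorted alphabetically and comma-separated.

Base: (n34, k=0).
Iteration 1: edges from {n34} -> (n20, k=1).
Iteration 2: edges from {n20} -> (n19, k=2), (n36, k=2).
Iteration 3: no outgoing edges from {n19,n36}; recursion stops.

n19, n20, n34, n36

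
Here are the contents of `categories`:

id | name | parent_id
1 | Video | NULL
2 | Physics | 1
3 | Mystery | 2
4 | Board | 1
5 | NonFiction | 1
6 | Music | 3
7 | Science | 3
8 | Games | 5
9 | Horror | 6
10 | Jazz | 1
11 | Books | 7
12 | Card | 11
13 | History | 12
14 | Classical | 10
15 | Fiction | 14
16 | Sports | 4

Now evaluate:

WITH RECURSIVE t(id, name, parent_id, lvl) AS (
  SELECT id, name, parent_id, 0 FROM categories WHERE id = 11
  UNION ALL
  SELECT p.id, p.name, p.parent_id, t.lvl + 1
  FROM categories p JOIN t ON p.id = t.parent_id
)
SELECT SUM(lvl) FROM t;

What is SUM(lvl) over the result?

10

Base: id=11 (Books), parent_id=7, lvl 0.
Iteration 1: join on id=7 -> Science (id 7, parent_id=3, lvl 1).
Iteration 2: join on id=3 -> Mystery (id 3, parent_id=2, lvl 2).
Iteration 3: join on id=2 -> Physics (id 2, parent_id=1, lvl 3).
Iteration 4: join on id=1 -> Video (id 1, parent_id=NULL, lvl 4).
Iteration 5: parent_id is NULL; no match; recursion stops.
SUM(lvl) = 0 + 1 + 2 + 3 + 4 = 10.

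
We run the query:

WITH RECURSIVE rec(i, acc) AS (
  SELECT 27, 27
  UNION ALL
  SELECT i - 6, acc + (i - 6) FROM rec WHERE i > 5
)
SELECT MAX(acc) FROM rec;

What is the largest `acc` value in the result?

75

Base: i=27, acc=27.
Iteration 1: 27 > 5 holds -> i = 27 - 6 = 21, acc = 27 + 21 = 48.
Iteration 2: 21 > 5 holds -> i = 21 - 6 = 15, acc = 48 + 15 = 63.
Iteration 3: 15 > 5 holds -> i = 15 - 6 = 9, acc = 63 + 9 = 72.
Iteration 4: 9 > 5 holds -> i = 9 - 6 = 3, acc = 72 + 3 = 75.
Iteration 5: 3 > 5 fails; recursion stops.
acc values: 27, 48, 63, 72, 75; the maximum is 75.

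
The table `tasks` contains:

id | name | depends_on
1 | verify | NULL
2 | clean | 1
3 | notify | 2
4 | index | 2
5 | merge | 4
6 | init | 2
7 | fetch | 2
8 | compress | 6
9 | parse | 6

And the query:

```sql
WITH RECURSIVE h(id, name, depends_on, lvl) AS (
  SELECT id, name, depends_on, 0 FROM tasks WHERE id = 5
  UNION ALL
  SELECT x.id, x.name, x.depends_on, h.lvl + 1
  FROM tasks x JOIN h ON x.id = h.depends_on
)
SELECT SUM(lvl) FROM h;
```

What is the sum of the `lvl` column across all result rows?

Base: id=5 (merge), depends_on=4, lvl 0.
Iteration 1: join on id=4 -> index (id 4, depends_on=2, lvl 1).
Iteration 2: join on id=2 -> clean (id 2, depends_on=1, lvl 2).
Iteration 3: join on id=1 -> verify (id 1, depends_on=NULL, lvl 3).
Iteration 4: depends_on is NULL; no match; recursion stops.
SUM(lvl) = 0 + 1 + 2 + 3 = 6.

6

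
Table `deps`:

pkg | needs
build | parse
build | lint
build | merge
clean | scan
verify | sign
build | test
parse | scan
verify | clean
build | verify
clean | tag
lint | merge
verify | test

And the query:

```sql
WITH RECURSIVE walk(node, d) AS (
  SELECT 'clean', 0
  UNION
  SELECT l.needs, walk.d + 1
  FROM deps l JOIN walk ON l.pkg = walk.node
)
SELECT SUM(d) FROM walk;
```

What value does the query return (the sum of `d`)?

Base: (clean, d=0).
Iteration 1: edges from {clean} -> (scan, d=1), (tag, d=1).
Iteration 2: no outgoing edges from {scan,tag}; recursion stops.
SUM(d) = 0 + 1 + 1 = 2.

2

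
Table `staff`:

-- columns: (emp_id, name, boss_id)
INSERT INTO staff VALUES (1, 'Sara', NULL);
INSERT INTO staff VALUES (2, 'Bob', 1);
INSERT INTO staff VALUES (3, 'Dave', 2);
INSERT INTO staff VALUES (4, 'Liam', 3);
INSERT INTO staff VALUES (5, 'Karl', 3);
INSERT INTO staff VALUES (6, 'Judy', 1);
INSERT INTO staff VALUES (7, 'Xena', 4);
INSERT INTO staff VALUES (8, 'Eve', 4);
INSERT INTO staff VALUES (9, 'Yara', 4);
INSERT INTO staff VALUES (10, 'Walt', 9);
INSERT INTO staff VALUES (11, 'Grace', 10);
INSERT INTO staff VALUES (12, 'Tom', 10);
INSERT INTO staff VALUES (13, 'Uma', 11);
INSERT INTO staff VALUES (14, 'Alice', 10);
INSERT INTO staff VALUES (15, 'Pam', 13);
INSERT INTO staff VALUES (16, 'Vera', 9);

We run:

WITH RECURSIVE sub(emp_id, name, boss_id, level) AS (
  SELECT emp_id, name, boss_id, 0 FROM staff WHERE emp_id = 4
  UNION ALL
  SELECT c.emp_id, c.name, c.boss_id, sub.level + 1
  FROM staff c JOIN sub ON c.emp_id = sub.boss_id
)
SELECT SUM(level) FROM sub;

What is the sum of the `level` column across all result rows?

6

Base: emp_id=4 (Liam), boss_id=3, level 0.
Iteration 1: join on emp_id=3 -> Dave (id 3, boss_id=2, level 1).
Iteration 2: join on emp_id=2 -> Bob (id 2, boss_id=1, level 2).
Iteration 3: join on emp_id=1 -> Sara (id 1, boss_id=NULL, level 3).
Iteration 4: boss_id is NULL; no match; recursion stops.
SUM(level) = 0 + 1 + 2 + 3 = 6.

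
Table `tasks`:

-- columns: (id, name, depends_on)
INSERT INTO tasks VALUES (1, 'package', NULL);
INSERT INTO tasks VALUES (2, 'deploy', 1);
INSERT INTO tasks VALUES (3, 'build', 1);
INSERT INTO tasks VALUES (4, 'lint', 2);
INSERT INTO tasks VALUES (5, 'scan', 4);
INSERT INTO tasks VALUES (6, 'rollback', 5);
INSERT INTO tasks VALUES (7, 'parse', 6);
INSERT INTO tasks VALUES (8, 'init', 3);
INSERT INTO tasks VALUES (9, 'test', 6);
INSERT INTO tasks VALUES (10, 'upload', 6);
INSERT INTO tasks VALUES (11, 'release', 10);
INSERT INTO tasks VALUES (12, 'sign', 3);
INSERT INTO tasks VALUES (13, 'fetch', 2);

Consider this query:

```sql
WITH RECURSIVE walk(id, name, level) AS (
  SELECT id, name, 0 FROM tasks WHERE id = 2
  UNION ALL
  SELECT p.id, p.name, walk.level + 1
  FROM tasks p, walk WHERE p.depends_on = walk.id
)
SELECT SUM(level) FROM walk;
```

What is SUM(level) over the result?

Base: id=2 (deploy) at level 0.
Iteration 1: rows with depends_on in {2} -> lint (id 4, level 1), fetch (id 13, level 1).
Iteration 2: rows with depends_on in {4,13} -> scan (id 5, level 2).
Iteration 3: rows with depends_on in {5} -> rollback (id 6, level 3).
Iteration 4: rows with depends_on in {6} -> parse (id 7, level 4), test (id 9, level 4), upload (id 10, level 4).
Iteration 5: rows with depends_on in {7,9,10} -> release (id 11, level 5).
Iteration 6: no rows with depends_on in {11}; recursion stops.
SUM(level) = 0 + 1 + 1 + 2 + 3 + 4 + 4 + 4 + 5 = 24.

24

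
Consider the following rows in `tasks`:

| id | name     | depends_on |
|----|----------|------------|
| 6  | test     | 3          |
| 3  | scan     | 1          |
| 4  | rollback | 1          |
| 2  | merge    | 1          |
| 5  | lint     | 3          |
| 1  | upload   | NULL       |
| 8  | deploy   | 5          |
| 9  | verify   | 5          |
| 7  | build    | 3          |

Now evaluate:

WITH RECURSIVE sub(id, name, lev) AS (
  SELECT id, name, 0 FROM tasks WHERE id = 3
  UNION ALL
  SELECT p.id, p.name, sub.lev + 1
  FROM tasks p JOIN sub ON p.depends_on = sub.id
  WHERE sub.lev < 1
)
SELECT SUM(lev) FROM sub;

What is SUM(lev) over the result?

3

Base: id=3 (scan) at lev 0.
Iteration 1: rows with depends_on in {3} -> lint (id 5, lev 1), test (id 6, lev 1), build (id 7, lev 1).
Iteration 2: lev < 1 fails for all current rows; recursion stops.
SUM(lev) = 0 + 1 + 1 + 1 = 3.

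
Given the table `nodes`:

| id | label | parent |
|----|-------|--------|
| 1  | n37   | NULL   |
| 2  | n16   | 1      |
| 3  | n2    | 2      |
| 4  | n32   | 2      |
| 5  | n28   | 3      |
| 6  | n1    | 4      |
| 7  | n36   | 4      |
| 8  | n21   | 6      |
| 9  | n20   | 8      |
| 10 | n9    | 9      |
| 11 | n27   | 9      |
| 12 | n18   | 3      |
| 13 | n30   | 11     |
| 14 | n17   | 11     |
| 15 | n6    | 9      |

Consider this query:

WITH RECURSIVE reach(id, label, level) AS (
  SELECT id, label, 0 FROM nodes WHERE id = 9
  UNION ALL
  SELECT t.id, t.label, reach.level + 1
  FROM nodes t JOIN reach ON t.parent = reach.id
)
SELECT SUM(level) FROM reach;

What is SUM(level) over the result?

Base: id=9 (n20) at level 0.
Iteration 1: rows with parent in {9} -> n9 (id 10, level 1), n27 (id 11, level 1), n6 (id 15, level 1).
Iteration 2: rows with parent in {10,11,15} -> n30 (id 13, level 2), n17 (id 14, level 2).
Iteration 3: no rows with parent in {13,14}; recursion stops.
SUM(level) = 0 + 1 + 1 + 1 + 2 + 2 = 7.

7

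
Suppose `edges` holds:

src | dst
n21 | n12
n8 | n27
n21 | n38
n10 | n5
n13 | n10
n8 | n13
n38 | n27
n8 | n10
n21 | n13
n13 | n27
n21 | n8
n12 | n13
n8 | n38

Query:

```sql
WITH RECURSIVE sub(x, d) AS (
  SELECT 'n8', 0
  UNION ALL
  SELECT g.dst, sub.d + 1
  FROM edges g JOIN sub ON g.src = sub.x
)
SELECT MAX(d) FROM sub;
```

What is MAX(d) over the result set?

3

Base: (n8, d=0).
Iteration 1: edges from {n8} -> (n10, d=1), (n13, d=1), (n27, d=1), (n38, d=1).
Iteration 2: edges from {n10,n13,n27,n38} -> (n10, d=2), (n27, d=2) x2, (n5, d=2). [UNION ALL keeps all 4 new rows, including repeats]
Iteration 3: edges from {n10,n27,n5} -> (n5, d=3).
Iteration 4: no outgoing edges from {n5}; recursion stops.
d values: 0, 1, 1, 1, 1, 2, 2, 2, 2, 3; the maximum is 3.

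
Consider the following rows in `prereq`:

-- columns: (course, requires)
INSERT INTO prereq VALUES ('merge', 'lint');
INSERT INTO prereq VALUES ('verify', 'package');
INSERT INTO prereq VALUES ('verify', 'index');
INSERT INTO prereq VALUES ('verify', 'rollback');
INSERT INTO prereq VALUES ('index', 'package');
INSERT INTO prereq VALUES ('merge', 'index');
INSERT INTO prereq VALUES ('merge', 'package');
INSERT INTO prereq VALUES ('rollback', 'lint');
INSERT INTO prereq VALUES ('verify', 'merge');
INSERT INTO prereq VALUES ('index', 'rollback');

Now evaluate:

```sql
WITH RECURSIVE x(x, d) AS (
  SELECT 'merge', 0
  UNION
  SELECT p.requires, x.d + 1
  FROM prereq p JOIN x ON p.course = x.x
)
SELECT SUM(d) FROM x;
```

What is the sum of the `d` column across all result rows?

Base: (merge, d=0).
Iteration 1: edges from {merge} -> (index, d=1), (lint, d=1), (package, d=1).
Iteration 2: edges from {index,lint,package} -> (package, d=2), (rollback, d=2).
Iteration 3: edges from {package,rollback} -> (lint, d=3).
Iteration 4: no outgoing edges from {lint}; recursion stops.
SUM(d) = 0 + 1 + 1 + 1 + 2 + 2 + 3 = 10.

10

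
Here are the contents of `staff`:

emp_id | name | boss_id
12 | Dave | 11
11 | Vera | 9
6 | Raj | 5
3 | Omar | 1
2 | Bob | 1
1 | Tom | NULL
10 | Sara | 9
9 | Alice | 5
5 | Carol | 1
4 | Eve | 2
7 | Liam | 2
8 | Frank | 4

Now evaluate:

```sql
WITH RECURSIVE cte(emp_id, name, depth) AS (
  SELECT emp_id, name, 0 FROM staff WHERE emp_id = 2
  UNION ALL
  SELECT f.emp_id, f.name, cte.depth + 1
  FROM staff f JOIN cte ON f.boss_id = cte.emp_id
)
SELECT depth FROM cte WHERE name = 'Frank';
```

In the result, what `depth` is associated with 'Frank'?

Base: emp_id=2 (Bob) at depth 0.
Iteration 1: rows with boss_id in {2} -> Eve (id 4, depth 1), Liam (id 7, depth 1).
Iteration 2: rows with boss_id in {4,7} -> Frank (id 8, depth 2).
Iteration 3: no rows with boss_id in {8}; recursion stops.

2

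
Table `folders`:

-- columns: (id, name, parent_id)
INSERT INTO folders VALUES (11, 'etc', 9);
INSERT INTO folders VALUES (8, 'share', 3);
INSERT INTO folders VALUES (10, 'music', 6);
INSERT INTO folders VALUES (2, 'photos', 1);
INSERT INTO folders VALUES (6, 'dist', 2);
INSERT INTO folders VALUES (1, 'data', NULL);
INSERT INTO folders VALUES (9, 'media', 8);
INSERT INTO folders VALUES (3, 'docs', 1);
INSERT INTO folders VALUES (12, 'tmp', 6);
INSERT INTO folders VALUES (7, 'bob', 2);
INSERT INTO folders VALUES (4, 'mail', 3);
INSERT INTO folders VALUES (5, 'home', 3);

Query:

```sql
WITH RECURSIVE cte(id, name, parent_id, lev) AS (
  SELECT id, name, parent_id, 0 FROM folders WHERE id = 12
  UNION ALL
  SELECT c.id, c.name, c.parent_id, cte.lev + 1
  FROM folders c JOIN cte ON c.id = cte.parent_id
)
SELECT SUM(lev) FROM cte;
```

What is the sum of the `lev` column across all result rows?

Base: id=12 (tmp), parent_id=6, lev 0.
Iteration 1: join on id=6 -> dist (id 6, parent_id=2, lev 1).
Iteration 2: join on id=2 -> photos (id 2, parent_id=1, lev 2).
Iteration 3: join on id=1 -> data (id 1, parent_id=NULL, lev 3).
Iteration 4: parent_id is NULL; no match; recursion stops.
SUM(lev) = 0 + 1 + 2 + 3 = 6.

6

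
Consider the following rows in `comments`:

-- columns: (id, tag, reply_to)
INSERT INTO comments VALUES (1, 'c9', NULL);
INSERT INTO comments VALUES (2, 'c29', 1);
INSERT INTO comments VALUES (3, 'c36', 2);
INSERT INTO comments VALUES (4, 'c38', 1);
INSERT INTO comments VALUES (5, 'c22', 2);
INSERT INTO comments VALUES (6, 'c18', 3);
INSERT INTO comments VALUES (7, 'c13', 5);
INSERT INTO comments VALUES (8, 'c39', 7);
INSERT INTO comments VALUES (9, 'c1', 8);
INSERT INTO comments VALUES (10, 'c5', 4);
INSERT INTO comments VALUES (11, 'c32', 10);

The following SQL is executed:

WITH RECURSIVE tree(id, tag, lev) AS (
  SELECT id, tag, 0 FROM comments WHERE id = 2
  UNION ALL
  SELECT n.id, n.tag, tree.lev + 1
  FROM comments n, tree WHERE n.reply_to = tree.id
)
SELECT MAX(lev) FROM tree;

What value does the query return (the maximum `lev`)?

4

Base: id=2 (c29) at lev 0.
Iteration 1: rows with reply_to in {2} -> c36 (id 3, lev 1), c22 (id 5, lev 1).
Iteration 2: rows with reply_to in {3,5} -> c18 (id 6, lev 2), c13 (id 7, lev 2).
Iteration 3: rows with reply_to in {6,7} -> c39 (id 8, lev 3).
Iteration 4: rows with reply_to in {8} -> c1 (id 9, lev 4).
Iteration 5: no rows with reply_to in {9}; recursion stops.
lev values: 0, 1, 1, 2, 2, 3, 4; the maximum is 4.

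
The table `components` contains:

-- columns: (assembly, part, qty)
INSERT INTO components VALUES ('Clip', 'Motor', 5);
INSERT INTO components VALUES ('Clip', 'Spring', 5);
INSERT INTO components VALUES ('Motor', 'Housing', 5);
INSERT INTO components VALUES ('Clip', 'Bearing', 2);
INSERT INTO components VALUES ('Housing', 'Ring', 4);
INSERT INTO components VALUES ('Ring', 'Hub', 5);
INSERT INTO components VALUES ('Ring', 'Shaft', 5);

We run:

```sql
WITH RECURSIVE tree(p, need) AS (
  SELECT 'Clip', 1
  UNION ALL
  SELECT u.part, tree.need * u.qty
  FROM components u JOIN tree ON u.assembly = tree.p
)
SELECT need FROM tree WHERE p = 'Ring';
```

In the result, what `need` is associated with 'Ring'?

100

Base: (Clip, need=1).
Iteration 1: components of {Clip} -> Bearing = 1*2 = 2, Motor = 1*5 = 5, Spring = 1*5 = 5.
Iteration 2: components of {Bearing,Motor,Spring} -> Housing = 5*5 = 25.
Iteration 3: components of {Housing} -> Ring = 25*4 = 100.
Iteration 4: components of {Ring} -> Hub = 100*5 = 500, Shaft = 100*5 = 500.
Iteration 5: no further components; recursion stops.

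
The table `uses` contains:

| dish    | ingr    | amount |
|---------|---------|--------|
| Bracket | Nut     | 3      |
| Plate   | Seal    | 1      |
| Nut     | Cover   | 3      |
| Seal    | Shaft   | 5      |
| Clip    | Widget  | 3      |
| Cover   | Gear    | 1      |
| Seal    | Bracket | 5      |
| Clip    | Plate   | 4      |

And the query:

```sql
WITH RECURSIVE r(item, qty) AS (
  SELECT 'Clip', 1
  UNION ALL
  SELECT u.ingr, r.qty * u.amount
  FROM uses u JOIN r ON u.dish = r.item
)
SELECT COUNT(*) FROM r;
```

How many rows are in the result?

9

Base: (Clip, qty=1).
Iteration 1: components of {Clip} -> Plate = 1*4 = 4, Widget = 1*3 = 3.
Iteration 2: components of {Plate,Widget} -> Seal = 4*1 = 4.
Iteration 3: components of {Seal} -> Bracket = 4*5 = 20, Shaft = 4*5 = 20.
Iteration 4: components of {Bracket,Shaft} -> Nut = 20*3 = 60.
Iteration 5: components of {Nut} -> Cover = 60*3 = 180.
Iteration 6: components of {Cover} -> Gear = 180*1 = 180.
Iteration 7: no further components; recursion stops.
Total rows emitted: 9.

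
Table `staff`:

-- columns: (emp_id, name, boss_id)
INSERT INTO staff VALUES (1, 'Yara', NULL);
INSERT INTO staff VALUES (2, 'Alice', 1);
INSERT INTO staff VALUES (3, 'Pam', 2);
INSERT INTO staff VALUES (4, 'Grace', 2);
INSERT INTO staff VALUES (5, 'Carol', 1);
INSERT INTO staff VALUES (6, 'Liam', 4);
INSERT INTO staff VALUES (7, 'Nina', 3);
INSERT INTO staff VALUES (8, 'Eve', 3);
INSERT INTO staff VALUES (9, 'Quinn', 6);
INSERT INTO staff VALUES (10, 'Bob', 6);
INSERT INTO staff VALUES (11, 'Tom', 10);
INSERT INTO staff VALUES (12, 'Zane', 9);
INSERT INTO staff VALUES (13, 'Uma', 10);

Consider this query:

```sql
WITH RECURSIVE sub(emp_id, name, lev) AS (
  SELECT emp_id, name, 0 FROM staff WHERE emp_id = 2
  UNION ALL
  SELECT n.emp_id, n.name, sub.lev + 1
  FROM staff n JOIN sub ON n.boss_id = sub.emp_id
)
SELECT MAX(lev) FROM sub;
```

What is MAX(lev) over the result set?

Base: emp_id=2 (Alice) at lev 0.
Iteration 1: rows with boss_id in {2} -> Pam (id 3, lev 1), Grace (id 4, lev 1).
Iteration 2: rows with boss_id in {3,4} -> Liam (id 6, lev 2), Nina (id 7, lev 2), Eve (id 8, lev 2).
Iteration 3: rows with boss_id in {6,7,8} -> Quinn (id 9, lev 3), Bob (id 10, lev 3).
Iteration 4: rows with boss_id in {9,10} -> Tom (id 11, lev 4), Zane (id 12, lev 4), Uma (id 13, lev 4).
Iteration 5: no rows with boss_id in {11,12,13}; recursion stops.
lev values: 0, 1, 1, 2, 2, 2, 3, 3, 4, 4, 4; the maximum is 4.

4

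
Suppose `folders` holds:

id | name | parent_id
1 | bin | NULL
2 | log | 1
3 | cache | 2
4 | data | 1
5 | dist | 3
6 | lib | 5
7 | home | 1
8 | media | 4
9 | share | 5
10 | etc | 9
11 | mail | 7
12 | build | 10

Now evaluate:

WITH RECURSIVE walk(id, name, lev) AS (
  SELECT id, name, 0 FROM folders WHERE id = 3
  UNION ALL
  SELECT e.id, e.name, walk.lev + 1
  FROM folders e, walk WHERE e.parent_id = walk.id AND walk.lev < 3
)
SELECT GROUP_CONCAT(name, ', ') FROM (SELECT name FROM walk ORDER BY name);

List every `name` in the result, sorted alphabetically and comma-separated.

cache, dist, etc, lib, share

Base: id=3 (cache) at lev 0.
Iteration 1: rows with parent_id in {3} -> dist (id 5, lev 1).
Iteration 2: rows with parent_id in {5} -> lib (id 6, lev 2), share (id 9, lev 2).
Iteration 3: rows with parent_id in {6,9} -> etc (id 10, lev 3).
Iteration 4: lev < 3 fails for all current rows; recursion stops.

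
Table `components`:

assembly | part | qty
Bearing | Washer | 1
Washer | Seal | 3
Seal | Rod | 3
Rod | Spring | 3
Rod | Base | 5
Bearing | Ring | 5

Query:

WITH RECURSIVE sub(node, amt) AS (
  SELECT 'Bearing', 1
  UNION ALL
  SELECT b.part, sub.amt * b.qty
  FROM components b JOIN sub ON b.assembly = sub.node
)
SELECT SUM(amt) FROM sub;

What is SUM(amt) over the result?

91

Base: (Bearing, amt=1).
Iteration 1: components of {Bearing} -> Ring = 1*5 = 5, Washer = 1*1 = 1.
Iteration 2: components of {Ring,Washer} -> Seal = 1*3 = 3.
Iteration 3: components of {Seal} -> Rod = 3*3 = 9.
Iteration 4: components of {Rod} -> Base = 9*5 = 45, Spring = 9*3 = 27.
Iteration 5: no further components; recursion stops.
SUM(amt) = 1 + 1 + 5 + 3 + 9 + 27 + 45 = 91.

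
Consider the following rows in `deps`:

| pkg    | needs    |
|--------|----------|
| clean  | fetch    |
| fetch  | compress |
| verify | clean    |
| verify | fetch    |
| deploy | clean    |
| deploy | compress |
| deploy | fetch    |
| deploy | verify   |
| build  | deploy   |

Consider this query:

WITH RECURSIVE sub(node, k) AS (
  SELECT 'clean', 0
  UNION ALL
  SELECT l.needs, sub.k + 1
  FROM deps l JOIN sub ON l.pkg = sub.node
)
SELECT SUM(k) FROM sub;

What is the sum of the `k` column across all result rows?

Base: (clean, k=0).
Iteration 1: edges from {clean} -> (fetch, k=1).
Iteration 2: edges from {fetch} -> (compress, k=2).
Iteration 3: no outgoing edges from {compress}; recursion stops.
SUM(k) = 0 + 1 + 2 = 3.

3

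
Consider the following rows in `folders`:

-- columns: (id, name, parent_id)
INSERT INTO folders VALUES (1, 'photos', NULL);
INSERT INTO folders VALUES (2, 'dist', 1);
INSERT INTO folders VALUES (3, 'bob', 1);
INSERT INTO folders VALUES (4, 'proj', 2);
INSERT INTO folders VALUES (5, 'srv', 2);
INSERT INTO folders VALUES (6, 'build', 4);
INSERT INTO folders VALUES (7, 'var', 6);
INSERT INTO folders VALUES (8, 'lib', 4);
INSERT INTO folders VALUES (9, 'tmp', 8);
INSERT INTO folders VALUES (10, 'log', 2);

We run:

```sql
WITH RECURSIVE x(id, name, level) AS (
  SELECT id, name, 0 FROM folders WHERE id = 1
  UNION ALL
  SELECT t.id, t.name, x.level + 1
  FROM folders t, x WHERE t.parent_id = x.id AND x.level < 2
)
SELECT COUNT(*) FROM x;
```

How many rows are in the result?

Base: id=1 (photos) at level 0.
Iteration 1: rows with parent_id in {1} -> dist (id 2, level 1), bob (id 3, level 1).
Iteration 2: rows with parent_id in {2,3} -> proj (id 4, level 2), srv (id 5, level 2), log (id 10, level 2).
Iteration 3: level < 2 fails for all current rows; recursion stops.
Total rows emitted: 6.

6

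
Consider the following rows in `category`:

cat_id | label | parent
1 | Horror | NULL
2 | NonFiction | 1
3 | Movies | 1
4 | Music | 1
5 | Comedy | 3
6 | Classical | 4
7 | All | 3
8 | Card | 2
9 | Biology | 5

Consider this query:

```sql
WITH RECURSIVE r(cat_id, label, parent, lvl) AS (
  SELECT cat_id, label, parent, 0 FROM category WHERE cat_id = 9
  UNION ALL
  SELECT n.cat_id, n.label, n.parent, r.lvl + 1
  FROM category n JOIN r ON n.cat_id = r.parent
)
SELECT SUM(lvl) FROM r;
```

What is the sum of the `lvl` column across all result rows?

Base: cat_id=9 (Biology), parent=5, lvl 0.
Iteration 1: join on cat_id=5 -> Comedy (id 5, parent=3, lvl 1).
Iteration 2: join on cat_id=3 -> Movies (id 3, parent=1, lvl 2).
Iteration 3: join on cat_id=1 -> Horror (id 1, parent=NULL, lvl 3).
Iteration 4: parent is NULL; no match; recursion stops.
SUM(lvl) = 0 + 1 + 2 + 3 = 6.

6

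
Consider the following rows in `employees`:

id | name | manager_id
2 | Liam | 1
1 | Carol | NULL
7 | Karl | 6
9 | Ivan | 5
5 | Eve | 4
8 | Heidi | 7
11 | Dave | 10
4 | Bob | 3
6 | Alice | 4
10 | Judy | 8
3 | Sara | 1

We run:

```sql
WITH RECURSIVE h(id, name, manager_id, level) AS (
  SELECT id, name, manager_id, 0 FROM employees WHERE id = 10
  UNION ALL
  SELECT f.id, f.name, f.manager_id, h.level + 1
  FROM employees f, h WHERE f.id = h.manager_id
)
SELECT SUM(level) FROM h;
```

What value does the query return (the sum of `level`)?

Base: id=10 (Judy), manager_id=8, level 0.
Iteration 1: join on id=8 -> Heidi (id 8, manager_id=7, level 1).
Iteration 2: join on id=7 -> Karl (id 7, manager_id=6, level 2).
Iteration 3: join on id=6 -> Alice (id 6, manager_id=4, level 3).
Iteration 4: join on id=4 -> Bob (id 4, manager_id=3, level 4).
Iteration 5: join on id=3 -> Sara (id 3, manager_id=1, level 5).
Iteration 6: join on id=1 -> Carol (id 1, manager_id=NULL, level 6).
Iteration 7: manager_id is NULL; no match; recursion stops.
SUM(level) = 0 + 1 + 2 + 3 + 4 + 5 + 6 = 21.

21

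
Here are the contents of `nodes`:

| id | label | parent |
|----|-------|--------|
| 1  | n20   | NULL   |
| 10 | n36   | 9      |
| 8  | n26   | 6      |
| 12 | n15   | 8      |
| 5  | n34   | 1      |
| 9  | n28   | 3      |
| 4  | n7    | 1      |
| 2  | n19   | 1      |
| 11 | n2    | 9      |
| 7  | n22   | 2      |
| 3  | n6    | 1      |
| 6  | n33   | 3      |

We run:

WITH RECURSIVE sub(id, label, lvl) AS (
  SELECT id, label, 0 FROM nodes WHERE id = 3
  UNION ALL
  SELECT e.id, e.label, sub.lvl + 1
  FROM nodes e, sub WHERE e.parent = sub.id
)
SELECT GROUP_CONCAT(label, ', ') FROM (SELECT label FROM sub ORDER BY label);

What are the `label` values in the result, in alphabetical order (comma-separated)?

Base: id=3 (n6) at lvl 0.
Iteration 1: rows with parent in {3} -> n33 (id 6, lvl 1), n28 (id 9, lvl 1).
Iteration 2: rows with parent in {6,9} -> n26 (id 8, lvl 2), n36 (id 10, lvl 2), n2 (id 11, lvl 2).
Iteration 3: rows with parent in {8,10,11} -> n15 (id 12, lvl 3).
Iteration 4: no rows with parent in {12}; recursion stops.

n15, n2, n26, n28, n33, n36, n6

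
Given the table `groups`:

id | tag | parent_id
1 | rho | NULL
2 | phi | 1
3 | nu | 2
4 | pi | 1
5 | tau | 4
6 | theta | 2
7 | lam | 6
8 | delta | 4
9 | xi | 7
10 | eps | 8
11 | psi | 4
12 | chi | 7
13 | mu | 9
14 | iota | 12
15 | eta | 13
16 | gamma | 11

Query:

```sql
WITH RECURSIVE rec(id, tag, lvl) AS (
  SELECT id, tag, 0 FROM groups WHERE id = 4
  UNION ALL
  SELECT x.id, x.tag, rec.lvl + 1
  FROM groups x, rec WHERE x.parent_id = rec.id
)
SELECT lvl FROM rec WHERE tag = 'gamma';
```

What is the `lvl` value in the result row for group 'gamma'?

Base: id=4 (pi) at lvl 0.
Iteration 1: rows with parent_id in {4} -> tau (id 5, lvl 1), delta (id 8, lvl 1), psi (id 11, lvl 1).
Iteration 2: rows with parent_id in {5,8,11} -> eps (id 10, lvl 2), gamma (id 16, lvl 2).
Iteration 3: no rows with parent_id in {10,16}; recursion stops.

2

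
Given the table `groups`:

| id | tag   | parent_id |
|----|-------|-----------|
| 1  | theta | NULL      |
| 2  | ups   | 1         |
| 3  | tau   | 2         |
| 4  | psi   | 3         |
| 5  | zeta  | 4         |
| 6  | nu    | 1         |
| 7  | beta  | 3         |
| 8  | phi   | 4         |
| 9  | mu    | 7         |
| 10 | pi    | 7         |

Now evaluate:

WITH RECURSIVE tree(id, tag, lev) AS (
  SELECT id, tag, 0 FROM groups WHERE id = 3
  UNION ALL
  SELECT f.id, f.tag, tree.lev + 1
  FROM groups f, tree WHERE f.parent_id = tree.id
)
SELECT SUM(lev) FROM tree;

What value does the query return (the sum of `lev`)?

10

Base: id=3 (tau) at lev 0.
Iteration 1: rows with parent_id in {3} -> psi (id 4, lev 1), beta (id 7, lev 1).
Iteration 2: rows with parent_id in {4,7} -> zeta (id 5, lev 2), phi (id 8, lev 2), mu (id 9, lev 2), pi (id 10, lev 2).
Iteration 3: no rows with parent_id in {5,8,9,10}; recursion stops.
SUM(lev) = 0 + 1 + 1 + 2 + 2 + 2 + 2 = 10.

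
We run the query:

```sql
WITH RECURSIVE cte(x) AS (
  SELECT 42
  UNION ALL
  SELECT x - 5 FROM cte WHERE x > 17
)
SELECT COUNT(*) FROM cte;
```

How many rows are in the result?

6

Base: x=42.
Iteration 1: 42 > 17 holds -> x = 42 - 5 = 37.
Iteration 2: 37 > 17 holds -> x = 37 - 5 = 32.
Iteration 3: 32 > 17 holds -> x = 32 - 5 = 27.
Iteration 4: 27 > 17 holds -> x = 27 - 5 = 22.
Iteration 5: 22 > 17 holds -> x = 22 - 5 = 17.
Iteration 6: 17 > 17 fails; recursion stops.
Total rows emitted: 6.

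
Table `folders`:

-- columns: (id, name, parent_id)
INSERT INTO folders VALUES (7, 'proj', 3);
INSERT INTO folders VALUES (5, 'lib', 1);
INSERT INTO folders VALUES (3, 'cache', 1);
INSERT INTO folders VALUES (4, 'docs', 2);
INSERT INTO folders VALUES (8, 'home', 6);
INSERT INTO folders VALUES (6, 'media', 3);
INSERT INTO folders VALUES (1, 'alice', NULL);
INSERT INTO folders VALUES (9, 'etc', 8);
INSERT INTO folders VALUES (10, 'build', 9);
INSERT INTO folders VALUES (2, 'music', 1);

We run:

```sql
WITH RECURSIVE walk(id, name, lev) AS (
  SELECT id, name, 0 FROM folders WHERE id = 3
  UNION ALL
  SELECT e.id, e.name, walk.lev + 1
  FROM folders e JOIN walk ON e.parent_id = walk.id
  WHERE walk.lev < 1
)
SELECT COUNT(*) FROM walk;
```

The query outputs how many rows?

Base: id=3 (cache) at lev 0.
Iteration 1: rows with parent_id in {3} -> media (id 6, lev 1), proj (id 7, lev 1).
Iteration 2: lev < 1 fails for all current rows; recursion stops.
Total rows emitted: 3.

3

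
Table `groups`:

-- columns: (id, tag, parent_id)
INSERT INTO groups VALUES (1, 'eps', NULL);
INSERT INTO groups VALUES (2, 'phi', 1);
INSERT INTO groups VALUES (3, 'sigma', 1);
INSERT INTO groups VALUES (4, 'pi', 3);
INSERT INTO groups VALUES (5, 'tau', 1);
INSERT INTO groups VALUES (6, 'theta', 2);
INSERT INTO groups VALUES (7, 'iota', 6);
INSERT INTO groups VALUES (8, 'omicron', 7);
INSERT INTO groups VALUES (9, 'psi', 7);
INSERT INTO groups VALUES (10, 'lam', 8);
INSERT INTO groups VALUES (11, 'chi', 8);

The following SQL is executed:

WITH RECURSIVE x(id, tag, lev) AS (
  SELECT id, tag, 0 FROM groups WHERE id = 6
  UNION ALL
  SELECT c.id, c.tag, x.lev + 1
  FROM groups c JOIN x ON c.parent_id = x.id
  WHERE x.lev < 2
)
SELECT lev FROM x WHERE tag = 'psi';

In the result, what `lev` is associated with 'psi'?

Base: id=6 (theta) at lev 0.
Iteration 1: rows with parent_id in {6} -> iota (id 7, lev 1).
Iteration 2: rows with parent_id in {7} -> omicron (id 8, lev 2), psi (id 9, lev 2).
Iteration 3: lev < 2 fails for all current rows; recursion stops.

2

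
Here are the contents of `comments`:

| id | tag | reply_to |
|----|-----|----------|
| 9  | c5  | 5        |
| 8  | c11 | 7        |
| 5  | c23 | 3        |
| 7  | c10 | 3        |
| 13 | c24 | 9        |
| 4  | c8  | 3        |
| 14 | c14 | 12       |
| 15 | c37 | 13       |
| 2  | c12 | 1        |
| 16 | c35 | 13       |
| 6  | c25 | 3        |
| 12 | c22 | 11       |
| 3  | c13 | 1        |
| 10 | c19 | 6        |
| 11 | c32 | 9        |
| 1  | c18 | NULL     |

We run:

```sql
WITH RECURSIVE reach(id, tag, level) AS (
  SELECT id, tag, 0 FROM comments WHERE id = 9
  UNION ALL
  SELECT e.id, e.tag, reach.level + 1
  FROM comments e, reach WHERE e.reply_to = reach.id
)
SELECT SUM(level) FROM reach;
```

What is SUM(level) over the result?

Base: id=9 (c5) at level 0.
Iteration 1: rows with reply_to in {9} -> c32 (id 11, level 1), c24 (id 13, level 1).
Iteration 2: rows with reply_to in {11,13} -> c22 (id 12, level 2), c37 (id 15, level 2), c35 (id 16, level 2).
Iteration 3: rows with reply_to in {12,15,16} -> c14 (id 14, level 3).
Iteration 4: no rows with reply_to in {14}; recursion stops.
SUM(level) = 0 + 1 + 1 + 2 + 2 + 2 + 3 = 11.

11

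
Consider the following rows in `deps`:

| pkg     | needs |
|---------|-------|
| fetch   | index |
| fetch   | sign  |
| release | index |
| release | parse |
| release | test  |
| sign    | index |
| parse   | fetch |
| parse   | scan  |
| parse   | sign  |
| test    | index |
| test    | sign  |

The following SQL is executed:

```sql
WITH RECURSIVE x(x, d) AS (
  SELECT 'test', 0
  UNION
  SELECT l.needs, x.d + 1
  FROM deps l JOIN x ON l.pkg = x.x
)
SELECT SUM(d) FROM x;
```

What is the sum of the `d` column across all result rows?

4

Base: (test, d=0).
Iteration 1: edges from {test} -> (index, d=1), (sign, d=1).
Iteration 2: edges from {index,sign} -> (index, d=2).
Iteration 3: no outgoing edges from {index}; recursion stops.
SUM(d) = 0 + 1 + 1 + 2 = 4.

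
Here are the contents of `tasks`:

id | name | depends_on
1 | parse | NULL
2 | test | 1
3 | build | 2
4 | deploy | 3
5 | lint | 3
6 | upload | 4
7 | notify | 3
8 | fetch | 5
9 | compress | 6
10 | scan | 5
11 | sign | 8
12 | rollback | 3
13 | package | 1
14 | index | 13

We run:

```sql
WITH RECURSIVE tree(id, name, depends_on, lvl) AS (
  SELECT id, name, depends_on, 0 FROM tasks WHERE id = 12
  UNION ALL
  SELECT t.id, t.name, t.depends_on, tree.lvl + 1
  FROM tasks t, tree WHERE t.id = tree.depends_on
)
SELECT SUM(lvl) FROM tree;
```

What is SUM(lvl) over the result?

Base: id=12 (rollback), depends_on=3, lvl 0.
Iteration 1: join on id=3 -> build (id 3, depends_on=2, lvl 1).
Iteration 2: join on id=2 -> test (id 2, depends_on=1, lvl 2).
Iteration 3: join on id=1 -> parse (id 1, depends_on=NULL, lvl 3).
Iteration 4: depends_on is NULL; no match; recursion stops.
SUM(lvl) = 0 + 1 + 2 + 3 = 6.

6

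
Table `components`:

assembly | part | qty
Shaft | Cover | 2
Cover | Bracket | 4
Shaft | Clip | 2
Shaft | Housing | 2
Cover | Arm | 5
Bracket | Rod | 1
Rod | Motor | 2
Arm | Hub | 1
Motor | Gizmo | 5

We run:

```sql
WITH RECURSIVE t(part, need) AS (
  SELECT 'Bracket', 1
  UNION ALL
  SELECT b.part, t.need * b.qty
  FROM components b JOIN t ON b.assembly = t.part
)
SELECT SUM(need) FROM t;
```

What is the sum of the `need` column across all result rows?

14

Base: (Bracket, need=1).
Iteration 1: components of {Bracket} -> Rod = 1*1 = 1.
Iteration 2: components of {Rod} -> Motor = 1*2 = 2.
Iteration 3: components of {Motor} -> Gizmo = 2*5 = 10.
Iteration 4: no further components; recursion stops.
SUM(need) = 1 + 1 + 2 + 10 = 14.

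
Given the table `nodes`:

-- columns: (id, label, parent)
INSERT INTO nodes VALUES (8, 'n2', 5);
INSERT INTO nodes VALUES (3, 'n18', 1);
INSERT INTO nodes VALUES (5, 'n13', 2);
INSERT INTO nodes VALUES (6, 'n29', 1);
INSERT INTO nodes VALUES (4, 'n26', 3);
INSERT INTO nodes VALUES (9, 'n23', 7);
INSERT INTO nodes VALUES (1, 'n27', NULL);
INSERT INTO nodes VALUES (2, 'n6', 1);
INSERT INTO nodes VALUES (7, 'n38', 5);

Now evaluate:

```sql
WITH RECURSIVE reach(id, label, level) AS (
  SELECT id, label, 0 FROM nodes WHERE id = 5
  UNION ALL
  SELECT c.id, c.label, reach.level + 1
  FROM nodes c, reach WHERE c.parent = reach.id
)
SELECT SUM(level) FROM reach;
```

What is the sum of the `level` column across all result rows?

4

Base: id=5 (n13) at level 0.
Iteration 1: rows with parent in {5} -> n38 (id 7, level 1), n2 (id 8, level 1).
Iteration 2: rows with parent in {7,8} -> n23 (id 9, level 2).
Iteration 3: no rows with parent in {9}; recursion stops.
SUM(level) = 0 + 1 + 1 + 2 = 4.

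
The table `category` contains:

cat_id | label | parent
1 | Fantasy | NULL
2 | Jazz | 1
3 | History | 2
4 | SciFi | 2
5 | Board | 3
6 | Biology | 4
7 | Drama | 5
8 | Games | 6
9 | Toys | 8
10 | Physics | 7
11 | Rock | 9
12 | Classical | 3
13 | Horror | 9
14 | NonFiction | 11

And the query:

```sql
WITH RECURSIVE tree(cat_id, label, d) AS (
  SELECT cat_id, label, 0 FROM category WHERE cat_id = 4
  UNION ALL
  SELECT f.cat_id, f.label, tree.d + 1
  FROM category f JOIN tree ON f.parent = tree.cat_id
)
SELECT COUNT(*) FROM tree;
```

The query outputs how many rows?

Base: cat_id=4 (SciFi) at d 0.
Iteration 1: rows with parent in {4} -> Biology (id 6, d 1).
Iteration 2: rows with parent in {6} -> Games (id 8, d 2).
Iteration 3: rows with parent in {8} -> Toys (id 9, d 3).
Iteration 4: rows with parent in {9} -> Rock (id 11, d 4), Horror (id 13, d 4).
Iteration 5: rows with parent in {11,13} -> NonFiction (id 14, d 5).
Iteration 6: no rows with parent in {14}; recursion stops.
Total rows emitted: 7.

7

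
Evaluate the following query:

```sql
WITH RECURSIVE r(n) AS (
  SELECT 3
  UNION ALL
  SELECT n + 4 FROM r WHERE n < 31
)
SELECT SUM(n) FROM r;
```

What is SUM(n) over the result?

Base: n=3.
Iteration 1: 3 < 31 holds -> n = 3 + 4 = 7.
Iteration 2: 7 < 31 holds -> n = 7 + 4 = 11.
Iteration 3: 11 < 31 holds -> n = 11 + 4 = 15.
Iteration 4: 15 < 31 holds -> n = 15 + 4 = 19.
Iteration 5: 19 < 31 holds -> n = 19 + 4 = 23.
Iteration 6: 23 < 31 holds -> n = 23 + 4 = 27.
Iteration 7: 27 < 31 holds -> n = 27 + 4 = 31.
Iteration 8: 31 < 31 fails; recursion stops.
SUM(n) = 3 + 7 + 11 + 15 + 19 + 23 + 27 + 31 = 136.

136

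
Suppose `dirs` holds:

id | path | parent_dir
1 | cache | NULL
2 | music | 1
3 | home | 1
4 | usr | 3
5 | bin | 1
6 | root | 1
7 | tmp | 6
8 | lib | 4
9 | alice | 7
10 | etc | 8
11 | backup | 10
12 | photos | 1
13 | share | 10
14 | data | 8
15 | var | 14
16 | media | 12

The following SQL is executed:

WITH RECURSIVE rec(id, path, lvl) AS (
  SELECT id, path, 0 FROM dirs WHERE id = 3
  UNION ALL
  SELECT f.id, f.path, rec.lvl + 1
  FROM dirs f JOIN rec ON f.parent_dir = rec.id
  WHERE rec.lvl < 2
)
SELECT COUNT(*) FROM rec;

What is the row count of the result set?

Base: id=3 (home) at lvl 0.
Iteration 1: rows with parent_dir in {3} -> usr (id 4, lvl 1).
Iteration 2: rows with parent_dir in {4} -> lib (id 8, lvl 2).
Iteration 3: lvl < 2 fails for all current rows; recursion stops.
Total rows emitted: 3.

3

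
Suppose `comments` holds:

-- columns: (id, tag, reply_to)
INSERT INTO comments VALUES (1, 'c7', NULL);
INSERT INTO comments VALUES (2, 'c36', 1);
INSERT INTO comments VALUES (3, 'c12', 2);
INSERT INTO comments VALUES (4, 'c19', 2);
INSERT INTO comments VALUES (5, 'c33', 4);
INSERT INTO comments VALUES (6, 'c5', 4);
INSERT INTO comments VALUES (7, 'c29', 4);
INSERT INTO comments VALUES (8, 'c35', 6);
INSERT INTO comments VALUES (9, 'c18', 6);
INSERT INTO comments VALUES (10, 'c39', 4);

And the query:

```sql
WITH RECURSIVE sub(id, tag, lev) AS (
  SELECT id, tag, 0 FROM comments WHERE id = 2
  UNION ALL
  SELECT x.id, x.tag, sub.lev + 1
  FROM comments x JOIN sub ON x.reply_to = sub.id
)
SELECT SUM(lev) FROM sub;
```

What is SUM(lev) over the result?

16

Base: id=2 (c36) at lev 0.
Iteration 1: rows with reply_to in {2} -> c12 (id 3, lev 1), c19 (id 4, lev 1).
Iteration 2: rows with reply_to in {3,4} -> c33 (id 5, lev 2), c5 (id 6, lev 2), c29 (id 7, lev 2), c39 (id 10, lev 2).
Iteration 3: rows with reply_to in {5,6,7,10} -> c35 (id 8, lev 3), c18 (id 9, lev 3).
Iteration 4: no rows with reply_to in {8,9}; recursion stops.
SUM(lev) = 0 + 1 + 1 + 2 + 2 + 2 + 2 + 3 + 3 = 16.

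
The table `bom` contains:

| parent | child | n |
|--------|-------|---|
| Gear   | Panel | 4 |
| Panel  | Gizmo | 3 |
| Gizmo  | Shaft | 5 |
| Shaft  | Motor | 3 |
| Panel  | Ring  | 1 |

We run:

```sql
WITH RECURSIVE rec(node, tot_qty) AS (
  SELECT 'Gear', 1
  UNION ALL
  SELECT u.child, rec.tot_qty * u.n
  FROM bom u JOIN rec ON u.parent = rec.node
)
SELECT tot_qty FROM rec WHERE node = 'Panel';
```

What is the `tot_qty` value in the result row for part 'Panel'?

4

Base: (Gear, tot_qty=1).
Iteration 1: components of {Gear} -> Panel = 1*4 = 4.
Iteration 2: components of {Panel} -> Gizmo = 4*3 = 12, Ring = 4*1 = 4.
Iteration 3: components of {Gizmo,Ring} -> Shaft = 12*5 = 60.
Iteration 4: components of {Shaft} -> Motor = 60*3 = 180.
Iteration 5: no further components; recursion stops.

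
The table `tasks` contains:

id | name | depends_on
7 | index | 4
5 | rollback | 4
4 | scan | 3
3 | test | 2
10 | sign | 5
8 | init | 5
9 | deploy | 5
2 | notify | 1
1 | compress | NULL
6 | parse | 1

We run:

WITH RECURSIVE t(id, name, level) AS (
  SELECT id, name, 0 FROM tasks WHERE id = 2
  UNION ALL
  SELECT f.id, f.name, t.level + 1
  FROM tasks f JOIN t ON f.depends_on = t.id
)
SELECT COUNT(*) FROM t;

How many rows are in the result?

8

Base: id=2 (notify) at level 0.
Iteration 1: rows with depends_on in {2} -> test (id 3, level 1).
Iteration 2: rows with depends_on in {3} -> scan (id 4, level 2).
Iteration 3: rows with depends_on in {4} -> rollback (id 5, level 3), index (id 7, level 3).
Iteration 4: rows with depends_on in {5,7} -> init (id 8, level 4), deploy (id 9, level 4), sign (id 10, level 4).
Iteration 5: no rows with depends_on in {8,9,10}; recursion stops.
Total rows emitted: 8.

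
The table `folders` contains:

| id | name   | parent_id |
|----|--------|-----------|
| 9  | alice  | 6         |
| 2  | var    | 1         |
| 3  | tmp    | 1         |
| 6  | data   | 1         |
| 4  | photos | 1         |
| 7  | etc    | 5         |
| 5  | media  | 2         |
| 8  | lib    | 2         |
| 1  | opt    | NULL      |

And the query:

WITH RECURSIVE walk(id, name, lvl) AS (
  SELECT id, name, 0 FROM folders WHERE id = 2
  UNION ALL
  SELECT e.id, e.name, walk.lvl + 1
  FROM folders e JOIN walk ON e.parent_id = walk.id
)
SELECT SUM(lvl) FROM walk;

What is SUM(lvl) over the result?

4

Base: id=2 (var) at lvl 0.
Iteration 1: rows with parent_id in {2} -> media (id 5, lvl 1), lib (id 8, lvl 1).
Iteration 2: rows with parent_id in {5,8} -> etc (id 7, lvl 2).
Iteration 3: no rows with parent_id in {7}; recursion stops.
SUM(lvl) = 0 + 1 + 1 + 2 = 4.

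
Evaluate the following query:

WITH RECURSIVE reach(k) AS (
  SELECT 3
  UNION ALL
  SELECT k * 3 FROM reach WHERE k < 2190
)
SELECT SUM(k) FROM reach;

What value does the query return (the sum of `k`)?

9840

Base: k=3.
Iteration 1: 3 < 2190 holds -> k = 3 * 3 = 9.
Iteration 2: 9 < 2190 holds -> k = 9 * 3 = 27.
Iteration 3: 27 < 2190 holds -> k = 27 * 3 = 81.
Iteration 4: 81 < 2190 holds -> k = 81 * 3 = 243.
Iteration 5: 243 < 2190 holds -> k = 243 * 3 = 729.
Iteration 6: 729 < 2190 holds -> k = 729 * 3 = 2187.
Iteration 7: 2187 < 2190 holds -> k = 2187 * 3 = 6561.
Iteration 8: 6561 < 2190 fails; recursion stops.
SUM(k) = 3 + 9 + 27 + 81 + 243 + 729 + 2187 + 6561 = 9840.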